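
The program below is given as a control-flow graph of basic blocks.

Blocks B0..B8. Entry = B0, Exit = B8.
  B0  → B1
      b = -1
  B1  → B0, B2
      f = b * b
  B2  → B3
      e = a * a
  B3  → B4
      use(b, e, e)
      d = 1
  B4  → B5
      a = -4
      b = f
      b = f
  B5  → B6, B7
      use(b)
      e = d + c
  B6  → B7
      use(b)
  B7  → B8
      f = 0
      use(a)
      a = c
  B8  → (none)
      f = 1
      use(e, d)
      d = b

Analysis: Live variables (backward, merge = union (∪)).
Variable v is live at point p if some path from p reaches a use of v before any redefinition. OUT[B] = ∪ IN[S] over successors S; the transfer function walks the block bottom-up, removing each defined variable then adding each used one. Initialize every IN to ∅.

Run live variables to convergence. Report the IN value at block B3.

Converged values:
  B0:  IN={a, c}  OUT={a, b, c}
  B1:  IN={a, b, c}  OUT={a, b, c, f}
  B2:  IN={a, b, c, f}  OUT={b, c, e, f}
  B3:  IN={b, c, e, f}  OUT={c, d, f}
  B4:  IN={c, d, f}  OUT={a, b, c, d}
  B5:  IN={a, b, c, d}  OUT={a, b, c, d, e}
  B6:  IN={a, b, c, d, e}  OUT={a, b, c, d, e}
  B7:  IN={a, b, c, d, e}  OUT={b, d, e}
  B8:  IN={b, d, e}  OUT={}

Merge at B3: OUT[B3] = IN[B4] = {c, d, f}
Applying B3's transfer function to that OUT value gives IN[B3] (row B3 above).

Answer: {b, c, e, f}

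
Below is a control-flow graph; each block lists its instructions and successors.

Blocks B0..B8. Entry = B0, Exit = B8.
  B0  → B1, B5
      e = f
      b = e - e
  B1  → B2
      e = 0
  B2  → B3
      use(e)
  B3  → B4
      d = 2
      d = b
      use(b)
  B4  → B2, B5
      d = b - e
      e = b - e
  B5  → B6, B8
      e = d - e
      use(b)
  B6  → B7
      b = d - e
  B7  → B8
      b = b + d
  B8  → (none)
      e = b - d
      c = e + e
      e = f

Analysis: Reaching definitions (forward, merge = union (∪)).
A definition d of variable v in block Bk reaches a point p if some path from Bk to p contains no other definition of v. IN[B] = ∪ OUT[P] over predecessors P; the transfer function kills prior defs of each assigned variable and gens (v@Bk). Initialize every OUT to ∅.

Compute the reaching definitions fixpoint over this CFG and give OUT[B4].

Answer: {b@B0, d@B4, e@B4}

Derivation:
Per-block solution:
  B0:   IN={}   OUT={b@B0, e@B0}
  B1:   IN={b@B0, e@B0}   OUT={b@B0, e@B1}
  B2:   IN={b@B0, d@B4, e@B1, e@B4}   OUT={b@B0, d@B4, e@B1, e@B4}
  B3:   IN={b@B0, d@B4, e@B1, e@B4}   OUT={b@B0, d@B3, e@B1, e@B4}
  B4:   IN={b@B0, d@B3, e@B1, e@B4}   OUT={b@B0, d@B4, e@B4}
  B5:   IN={b@B0, d@B4, e@B0, e@B4}   OUT={b@B0, d@B4, e@B5}
  B6:   IN={b@B0, d@B4, e@B5}   OUT={b@B6, d@B4, e@B5}
  B7:   IN={b@B6, d@B4, e@B5}   OUT={b@B7, d@B4, e@B5}
  B8:   IN={b@B0, b@B7, d@B4, e@B5}   OUT={b@B0, b@B7, c@B8, d@B4, e@B8}

Merge at B4: IN[B4] = OUT[B3] = {b@B0, d@B3, e@B1, e@B4}
Applying B4's transfer function to that IN value gives OUT[B4] (row B4 above).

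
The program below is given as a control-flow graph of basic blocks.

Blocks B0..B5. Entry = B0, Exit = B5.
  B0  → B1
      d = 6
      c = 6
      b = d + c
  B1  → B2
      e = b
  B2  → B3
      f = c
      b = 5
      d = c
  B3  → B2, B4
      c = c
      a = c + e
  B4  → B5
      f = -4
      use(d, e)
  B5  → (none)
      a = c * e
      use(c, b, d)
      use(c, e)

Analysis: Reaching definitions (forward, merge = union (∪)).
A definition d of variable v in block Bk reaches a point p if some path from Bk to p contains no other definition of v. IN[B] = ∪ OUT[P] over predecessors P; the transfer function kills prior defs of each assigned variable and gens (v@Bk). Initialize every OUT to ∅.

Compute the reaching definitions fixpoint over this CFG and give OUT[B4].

Per-block solution:
  B0:  IN={}  OUT={b@B0, c@B0, d@B0}
  B1:  IN={b@B0, c@B0, d@B0}  OUT={b@B0, c@B0, d@B0, e@B1}
  B2:  IN={a@B3, b@B0, b@B2, c@B0, c@B3, d@B0, d@B2, e@B1, f@B2}  OUT={a@B3, b@B2, c@B0, c@B3, d@B2, e@B1, f@B2}
  B3:  IN={a@B3, b@B2, c@B0, c@B3, d@B2, e@B1, f@B2}  OUT={a@B3, b@B2, c@B3, d@B2, e@B1, f@B2}
  B4:  IN={a@B3, b@B2, c@B3, d@B2, e@B1, f@B2}  OUT={a@B3, b@B2, c@B3, d@B2, e@B1, f@B4}
  B5:  IN={a@B3, b@B2, c@B3, d@B2, e@B1, f@B4}  OUT={a@B5, b@B2, c@B3, d@B2, e@B1, f@B4}

Merge at B4: IN[B4] = OUT[B3] = {a@B3, b@B2, c@B3, d@B2, e@B1, f@B2}
Applying B4's transfer function to that IN value gives OUT[B4] (row B4 above).

Answer: {a@B3, b@B2, c@B3, d@B2, e@B1, f@B4}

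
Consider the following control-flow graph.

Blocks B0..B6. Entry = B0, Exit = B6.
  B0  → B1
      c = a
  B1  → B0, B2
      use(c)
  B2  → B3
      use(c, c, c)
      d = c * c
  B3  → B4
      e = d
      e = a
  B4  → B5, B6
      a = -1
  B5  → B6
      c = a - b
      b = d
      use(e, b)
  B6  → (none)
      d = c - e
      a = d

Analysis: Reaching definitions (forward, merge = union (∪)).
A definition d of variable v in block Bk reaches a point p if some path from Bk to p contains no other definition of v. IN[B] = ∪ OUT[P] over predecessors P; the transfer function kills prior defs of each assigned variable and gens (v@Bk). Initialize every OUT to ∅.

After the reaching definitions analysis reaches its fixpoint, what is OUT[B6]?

Converged values:
  B0:   IN={c@B0}   OUT={c@B0}
  B1:   IN={c@B0}   OUT={c@B0}
  B2:   IN={c@B0}   OUT={c@B0, d@B2}
  B3:   IN={c@B0, d@B2}   OUT={c@B0, d@B2, e@B3}
  B4:   IN={c@B0, d@B2, e@B3}   OUT={a@B4, c@B0, d@B2, e@B3}
  B5:   IN={a@B4, c@B0, d@B2, e@B3}   OUT={a@B4, b@B5, c@B5, d@B2, e@B3}
  B6:   IN={a@B4, b@B5, c@B0, c@B5, d@B2, e@B3}   OUT={a@B6, b@B5, c@B0, c@B5, d@B6, e@B3}

Merge at B6: IN[B6] = OUT[B4] ⊔ OUT[B5] = {a@B4, b@B5, c@B0, c@B5, d@B2, e@B3}
Applying B6's transfer function to that IN value gives OUT[B6] (row B6 above).

Answer: {a@B6, b@B5, c@B0, c@B5, d@B6, e@B3}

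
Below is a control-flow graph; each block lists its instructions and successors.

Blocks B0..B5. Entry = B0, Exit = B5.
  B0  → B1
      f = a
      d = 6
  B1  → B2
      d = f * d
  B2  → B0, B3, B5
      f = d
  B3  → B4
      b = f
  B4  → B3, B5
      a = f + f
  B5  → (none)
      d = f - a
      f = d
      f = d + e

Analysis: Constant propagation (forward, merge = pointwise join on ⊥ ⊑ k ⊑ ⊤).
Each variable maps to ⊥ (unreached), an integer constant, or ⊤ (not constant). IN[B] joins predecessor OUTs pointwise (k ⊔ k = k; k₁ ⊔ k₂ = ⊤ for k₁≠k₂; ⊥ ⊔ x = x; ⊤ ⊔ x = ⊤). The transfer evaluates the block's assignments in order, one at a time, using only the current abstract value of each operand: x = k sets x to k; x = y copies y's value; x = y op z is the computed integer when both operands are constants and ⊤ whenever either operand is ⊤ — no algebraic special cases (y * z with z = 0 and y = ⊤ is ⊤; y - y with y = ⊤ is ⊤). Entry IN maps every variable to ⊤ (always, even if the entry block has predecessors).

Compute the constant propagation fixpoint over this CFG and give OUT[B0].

Converged values:
  B0:  IN=(all ⊤)  OUT={d:6; rest ⊤}
  B1:  IN={d:6; rest ⊤}  OUT=(all ⊤)
  B2:  IN=(all ⊤)  OUT=(all ⊤)
  B3:  IN=(all ⊤)  OUT=(all ⊤)
  B4:  IN=(all ⊤)  OUT=(all ⊤)
  B5:  IN=(all ⊤)  OUT=(all ⊤)

Merge at B0 (entry node, so the boundary value (all ⊤) is joined with the incoming edge(s)): IN[B0] = (all ⊤) ⊔ OUT[B2] = {a: ⊤, b: ⊤, c: ⊤, d: ⊤, e: ⊤, f: ⊤}
Applying B0's transfer function to that IN value gives OUT[B0] (row B0 above).

Answer: {a: ⊤, b: ⊤, c: ⊤, d: 6, e: ⊤, f: ⊤}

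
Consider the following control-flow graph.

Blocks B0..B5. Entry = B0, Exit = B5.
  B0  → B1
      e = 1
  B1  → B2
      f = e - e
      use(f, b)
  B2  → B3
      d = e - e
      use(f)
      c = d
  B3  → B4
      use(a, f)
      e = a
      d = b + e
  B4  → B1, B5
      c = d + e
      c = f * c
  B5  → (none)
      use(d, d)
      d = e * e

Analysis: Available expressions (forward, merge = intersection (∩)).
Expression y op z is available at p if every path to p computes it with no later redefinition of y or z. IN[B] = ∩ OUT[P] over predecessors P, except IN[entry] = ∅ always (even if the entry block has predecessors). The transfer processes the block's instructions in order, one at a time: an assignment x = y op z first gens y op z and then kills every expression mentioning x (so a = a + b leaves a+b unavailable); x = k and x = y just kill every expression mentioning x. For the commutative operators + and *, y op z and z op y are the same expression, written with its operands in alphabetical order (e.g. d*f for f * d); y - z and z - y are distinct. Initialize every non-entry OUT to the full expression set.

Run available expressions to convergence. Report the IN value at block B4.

Answer: {b+e}

Trace:
Converged values:
  B0:  IN={}  OUT={}
  B1:  IN={}  OUT={e-e}
  B2:  IN={e-e}  OUT={e-e}
  B3:  IN={e-e}  OUT={b+e}
  B4:  IN={b+e}  OUT={b+e, d+e}
  B5:  IN={b+e, d+e}  OUT={b+e, e*e}

Merge at B4: IN[B4] = OUT[B3] = {b+e}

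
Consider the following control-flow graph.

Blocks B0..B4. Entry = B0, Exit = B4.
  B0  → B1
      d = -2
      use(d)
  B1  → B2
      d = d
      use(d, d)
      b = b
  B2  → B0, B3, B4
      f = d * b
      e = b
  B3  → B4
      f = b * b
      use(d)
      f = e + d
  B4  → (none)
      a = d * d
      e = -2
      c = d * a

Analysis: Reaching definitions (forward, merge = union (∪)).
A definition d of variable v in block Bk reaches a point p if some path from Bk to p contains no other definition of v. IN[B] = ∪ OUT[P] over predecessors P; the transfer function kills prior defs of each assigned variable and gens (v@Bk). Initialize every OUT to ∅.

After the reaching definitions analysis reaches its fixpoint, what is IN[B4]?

Answer: {b@B1, d@B1, e@B2, f@B2, f@B3}

Trace:
Per-block solution:
  B0:  IN={b@B1, d@B1, e@B2, f@B2}  OUT={b@B1, d@B0, e@B2, f@B2}
  B1:  IN={b@B1, d@B0, e@B2, f@B2}  OUT={b@B1, d@B1, e@B2, f@B2}
  B2:  IN={b@B1, d@B1, e@B2, f@B2}  OUT={b@B1, d@B1, e@B2, f@B2}
  B3:  IN={b@B1, d@B1, e@B2, f@B2}  OUT={b@B1, d@B1, e@B2, f@B3}
  B4:  IN={b@B1, d@B1, e@B2, f@B2, f@B3}  OUT={a@B4, b@B1, c@B4, d@B1, e@B4, f@B2, f@B3}

Merge at B4: IN[B4] = OUT[B2] ⊔ OUT[B3] = {b@B1, d@B1, e@B2, f@B2, f@B3}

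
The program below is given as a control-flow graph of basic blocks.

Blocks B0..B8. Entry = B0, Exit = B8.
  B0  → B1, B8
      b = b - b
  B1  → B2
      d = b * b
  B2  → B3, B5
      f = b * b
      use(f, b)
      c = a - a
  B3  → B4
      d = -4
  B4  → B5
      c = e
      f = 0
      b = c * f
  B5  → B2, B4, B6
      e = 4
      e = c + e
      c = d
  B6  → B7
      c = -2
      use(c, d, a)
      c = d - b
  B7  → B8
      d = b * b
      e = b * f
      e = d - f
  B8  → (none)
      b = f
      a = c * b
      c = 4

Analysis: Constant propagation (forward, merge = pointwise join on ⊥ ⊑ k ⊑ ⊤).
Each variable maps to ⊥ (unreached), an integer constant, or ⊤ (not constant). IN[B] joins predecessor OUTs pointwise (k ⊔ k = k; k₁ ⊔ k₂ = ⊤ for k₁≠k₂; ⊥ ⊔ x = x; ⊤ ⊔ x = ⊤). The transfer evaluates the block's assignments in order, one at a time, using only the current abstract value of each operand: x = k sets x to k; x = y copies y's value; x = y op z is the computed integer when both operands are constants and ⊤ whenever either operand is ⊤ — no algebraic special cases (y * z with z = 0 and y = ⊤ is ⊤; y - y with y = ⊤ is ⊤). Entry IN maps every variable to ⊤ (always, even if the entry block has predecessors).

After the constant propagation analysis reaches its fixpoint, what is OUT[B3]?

Answer: {a: ⊤, b: ⊤, c: ⊤, d: -4, e: ⊤, f: ⊤}

Working:
Per-block solution:
  B0:  IN=(all ⊤)  OUT=(all ⊤)
  B1:  IN=(all ⊤)  OUT=(all ⊤)
  B2:  IN=(all ⊤)  OUT=(all ⊤)
  B3:  IN=(all ⊤)  OUT={d:-4; rest ⊤}
  B4:  IN=(all ⊤)  OUT={f:0; rest ⊤}
  B5:  IN=(all ⊤)  OUT=(all ⊤)
  B6:  IN=(all ⊤)  OUT=(all ⊤)
  B7:  IN=(all ⊤)  OUT=(all ⊤)
  B8:  IN=(all ⊤)  OUT={c:4; rest ⊤}

Merge at B3: IN[B3] = OUT[B2] = {a: ⊤, b: ⊤, c: ⊤, d: ⊤, e: ⊤, f: ⊤}
Applying B3's transfer function to that IN value gives OUT[B3] (row B3 above).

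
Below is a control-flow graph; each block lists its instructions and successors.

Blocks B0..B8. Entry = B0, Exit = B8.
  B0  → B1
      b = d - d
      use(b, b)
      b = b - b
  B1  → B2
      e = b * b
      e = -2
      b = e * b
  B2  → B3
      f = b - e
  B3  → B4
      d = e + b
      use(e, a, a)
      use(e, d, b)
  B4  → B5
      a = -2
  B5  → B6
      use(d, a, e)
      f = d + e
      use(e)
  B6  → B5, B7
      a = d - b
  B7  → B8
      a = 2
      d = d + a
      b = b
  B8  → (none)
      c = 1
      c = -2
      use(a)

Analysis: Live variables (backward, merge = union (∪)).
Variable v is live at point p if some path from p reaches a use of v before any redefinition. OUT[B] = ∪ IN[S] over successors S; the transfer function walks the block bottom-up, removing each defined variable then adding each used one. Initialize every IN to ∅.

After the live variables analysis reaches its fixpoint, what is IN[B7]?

Answer: {b, d}

Working:
Per-block solution:
  B0:   IN={a, d}   OUT={a, b}
  B1:   IN={a, b}   OUT={a, b, e}
  B2:   IN={a, b, e}   OUT={a, b, e}
  B3:   IN={a, b, e}   OUT={b, d, e}
  B4:   IN={b, d, e}   OUT={a, b, d, e}
  B5:   IN={a, b, d, e}   OUT={b, d, e}
  B6:   IN={b, d, e}   OUT={a, b, d, e}
  B7:   IN={b, d}   OUT={a}
  B8:   IN={a}   OUT={}

Merge at B7: OUT[B7] = IN[B8] = {a}
Applying B7's transfer function to that OUT value gives IN[B7] (row B7 above).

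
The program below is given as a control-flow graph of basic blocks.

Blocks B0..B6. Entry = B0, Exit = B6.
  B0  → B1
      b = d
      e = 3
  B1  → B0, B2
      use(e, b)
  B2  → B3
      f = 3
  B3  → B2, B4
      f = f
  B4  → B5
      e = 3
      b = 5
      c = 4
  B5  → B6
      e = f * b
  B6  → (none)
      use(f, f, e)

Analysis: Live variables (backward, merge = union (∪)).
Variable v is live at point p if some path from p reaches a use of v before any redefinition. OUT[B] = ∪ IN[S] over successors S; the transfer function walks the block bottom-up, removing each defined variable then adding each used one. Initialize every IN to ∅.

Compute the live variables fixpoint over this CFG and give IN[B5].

Converged values:
  B0:  IN={d}  OUT={b, d, e}
  B1:  IN={b, d, e}  OUT={d}
  B2:  IN={}  OUT={f}
  B3:  IN={f}  OUT={f}
  B4:  IN={f}  OUT={b, f}
  B5:  IN={b, f}  OUT={e, f}
  B6:  IN={e, f}  OUT={}

Merge at B5: OUT[B5] = IN[B6] = {e, f}
Applying B5's transfer function to that OUT value gives IN[B5] (row B5 above).

Answer: {b, f}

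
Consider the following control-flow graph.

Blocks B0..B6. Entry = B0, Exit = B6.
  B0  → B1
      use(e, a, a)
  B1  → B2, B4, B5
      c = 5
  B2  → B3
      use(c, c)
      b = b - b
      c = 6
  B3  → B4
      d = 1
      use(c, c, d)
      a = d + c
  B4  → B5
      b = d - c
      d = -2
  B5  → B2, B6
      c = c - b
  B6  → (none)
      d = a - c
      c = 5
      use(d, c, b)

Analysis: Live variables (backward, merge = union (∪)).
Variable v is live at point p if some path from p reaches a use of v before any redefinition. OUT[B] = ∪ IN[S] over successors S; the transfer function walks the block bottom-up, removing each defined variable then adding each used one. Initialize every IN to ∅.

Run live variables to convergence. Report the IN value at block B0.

Per-block solution:
  B0:  IN={a, b, d, e}  OUT={a, b, d}
  B1:  IN={a, b, d}  OUT={a, b, c, d}
  B2:  IN={b, c}  OUT={c}
  B3:  IN={c}  OUT={a, c, d}
  B4:  IN={a, c, d}  OUT={a, b, c}
  B5:  IN={a, b, c}  OUT={a, b, c}
  B6:  IN={a, b, c}  OUT={}

Merge at B0: OUT[B0] = IN[B1] = {a, b, d}
Applying B0's transfer function to that OUT value gives IN[B0] (row B0 above).

Answer: {a, b, d, e}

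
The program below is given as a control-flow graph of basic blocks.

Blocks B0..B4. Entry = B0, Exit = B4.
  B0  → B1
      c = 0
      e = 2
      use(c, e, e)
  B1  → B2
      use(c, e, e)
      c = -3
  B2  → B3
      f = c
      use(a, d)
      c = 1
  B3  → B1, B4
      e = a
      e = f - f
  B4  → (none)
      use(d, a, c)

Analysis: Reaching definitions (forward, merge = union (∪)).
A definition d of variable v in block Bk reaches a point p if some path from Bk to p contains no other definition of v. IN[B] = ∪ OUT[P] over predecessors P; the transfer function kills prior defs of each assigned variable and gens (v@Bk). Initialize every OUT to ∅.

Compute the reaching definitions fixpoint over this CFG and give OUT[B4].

Answer: {c@B2, e@B3, f@B2}

Working:
Converged values:
  B0:   IN={}   OUT={c@B0, e@B0}
  B1:   IN={c@B0, c@B2, e@B0, e@B3, f@B2}   OUT={c@B1, e@B0, e@B3, f@B2}
  B2:   IN={c@B1, e@B0, e@B3, f@B2}   OUT={c@B2, e@B0, e@B3, f@B2}
  B3:   IN={c@B2, e@B0, e@B3, f@B2}   OUT={c@B2, e@B3, f@B2}
  B4:   IN={c@B2, e@B3, f@B2}   OUT={c@B2, e@B3, f@B2}

Merge at B4: IN[B4] = OUT[B3] = {c@B2, e@B3, f@B2}
Applying B4's transfer function to that IN value gives OUT[B4] (row B4 above).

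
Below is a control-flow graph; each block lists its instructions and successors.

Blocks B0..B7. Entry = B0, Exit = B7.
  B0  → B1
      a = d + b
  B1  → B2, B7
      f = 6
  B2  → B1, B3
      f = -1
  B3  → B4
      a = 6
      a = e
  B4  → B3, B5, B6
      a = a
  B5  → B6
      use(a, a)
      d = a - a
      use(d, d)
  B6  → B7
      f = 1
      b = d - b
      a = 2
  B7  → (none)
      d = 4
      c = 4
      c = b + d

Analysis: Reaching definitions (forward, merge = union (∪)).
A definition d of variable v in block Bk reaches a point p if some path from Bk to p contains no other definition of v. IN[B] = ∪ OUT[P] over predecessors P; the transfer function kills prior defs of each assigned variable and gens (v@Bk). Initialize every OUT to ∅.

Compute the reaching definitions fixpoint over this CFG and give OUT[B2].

Converged values:
  B0: | IN={} | OUT={a@B0}
  B1: | IN={a@B0, f@B2} | OUT={a@B0, f@B1}
  B2: | IN={a@B0, f@B1} | OUT={a@B0, f@B2}
  B3: | IN={a@B0, a@B4, f@B2} | OUT={a@B3, f@B2}
  B4: | IN={a@B3, f@B2} | OUT={a@B4, f@B2}
  B5: | IN={a@B4, f@B2} | OUT={a@B4, d@B5, f@B2}
  B6: | IN={a@B4, d@B5, f@B2} | OUT={a@B6, b@B6, d@B5, f@B6}
  B7: | IN={a@B0, a@B6, b@B6, d@B5, f@B1, f@B6} | OUT={a@B0, a@B6, b@B6, c@B7, d@B7, f@B1, f@B6}

Merge at B2: IN[B2] = OUT[B1] = {a@B0, f@B1}
Applying B2's transfer function to that IN value gives OUT[B2] (row B2 above).

Answer: {a@B0, f@B2}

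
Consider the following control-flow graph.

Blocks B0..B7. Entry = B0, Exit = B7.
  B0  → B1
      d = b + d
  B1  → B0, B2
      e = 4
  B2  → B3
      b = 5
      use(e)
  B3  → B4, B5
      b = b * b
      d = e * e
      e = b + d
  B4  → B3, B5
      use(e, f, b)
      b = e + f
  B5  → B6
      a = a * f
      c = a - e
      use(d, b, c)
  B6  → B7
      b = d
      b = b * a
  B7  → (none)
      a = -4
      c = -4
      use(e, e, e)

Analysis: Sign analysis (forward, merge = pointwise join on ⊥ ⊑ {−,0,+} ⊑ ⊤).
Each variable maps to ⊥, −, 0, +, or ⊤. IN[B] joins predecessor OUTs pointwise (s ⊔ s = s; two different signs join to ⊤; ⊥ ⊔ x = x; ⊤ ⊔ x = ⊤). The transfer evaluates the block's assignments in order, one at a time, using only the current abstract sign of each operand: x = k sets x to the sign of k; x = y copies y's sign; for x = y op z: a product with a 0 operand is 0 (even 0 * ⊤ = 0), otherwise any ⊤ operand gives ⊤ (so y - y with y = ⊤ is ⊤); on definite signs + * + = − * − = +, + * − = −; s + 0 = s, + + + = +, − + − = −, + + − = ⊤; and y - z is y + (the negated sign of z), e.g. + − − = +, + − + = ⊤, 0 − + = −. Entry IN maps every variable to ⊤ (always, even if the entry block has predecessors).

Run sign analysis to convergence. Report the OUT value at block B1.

Fixpoint table:
  B0:  IN=(all ⊤)  OUT=(all ⊤)
  B1:  IN=(all ⊤)  OUT={e:+; rest ⊤}
  B2:  IN={e:+; rest ⊤}  OUT={b:+, e:+; rest ⊤}
  B3:  IN=(all ⊤)  OUT=(all ⊤)
  B4:  IN=(all ⊤)  OUT=(all ⊤)
  B5:  IN=(all ⊤)  OUT=(all ⊤)
  B6:  IN=(all ⊤)  OUT=(all ⊤)
  B7:  IN=(all ⊤)  OUT={a:-, c:-; rest ⊤}

Merge at B1: IN[B1] = OUT[B0] = {a: ⊤, b: ⊤, c: ⊤, d: ⊤, e: ⊤, f: ⊤}
Applying B1's transfer function to that IN value gives OUT[B1] (row B1 above).

Answer: {a: ⊤, b: ⊤, c: ⊤, d: ⊤, e: +, f: ⊤}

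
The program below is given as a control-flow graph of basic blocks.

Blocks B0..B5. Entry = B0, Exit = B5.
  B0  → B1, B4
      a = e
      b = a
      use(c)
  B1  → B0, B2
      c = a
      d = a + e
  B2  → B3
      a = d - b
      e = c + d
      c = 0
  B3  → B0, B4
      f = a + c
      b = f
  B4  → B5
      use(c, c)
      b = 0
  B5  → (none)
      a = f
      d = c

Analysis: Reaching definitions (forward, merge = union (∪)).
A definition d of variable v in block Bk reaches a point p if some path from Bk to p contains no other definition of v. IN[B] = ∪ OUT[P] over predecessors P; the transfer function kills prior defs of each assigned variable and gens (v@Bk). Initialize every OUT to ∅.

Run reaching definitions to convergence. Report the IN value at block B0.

Answer: {a@B0, a@B2, b@B0, b@B3, c@B1, c@B2, d@B1, e@B2, f@B3}

Trace:
Per-block solution:
  B0: | IN={a@B0, a@B2, b@B0, b@B3, c@B1, c@B2, d@B1, e@B2, f@B3} | OUT={a@B0, b@B0, c@B1, c@B2, d@B1, e@B2, f@B3}
  B1: | IN={a@B0, b@B0, c@B1, c@B2, d@B1, e@B2, f@B3} | OUT={a@B0, b@B0, c@B1, d@B1, e@B2, f@B3}
  B2: | IN={a@B0, b@B0, c@B1, d@B1, e@B2, f@B3} | OUT={a@B2, b@B0, c@B2, d@B1, e@B2, f@B3}
  B3: | IN={a@B2, b@B0, c@B2, d@B1, e@B2, f@B3} | OUT={a@B2, b@B3, c@B2, d@B1, e@B2, f@B3}
  B4: | IN={a@B0, a@B2, b@B0, b@B3, c@B1, c@B2, d@B1, e@B2, f@B3} | OUT={a@B0, a@B2, b@B4, c@B1, c@B2, d@B1, e@B2, f@B3}
  B5: | IN={a@B0, a@B2, b@B4, c@B1, c@B2, d@B1, e@B2, f@B3} | OUT={a@B5, b@B4, c@B1, c@B2, d@B5, e@B2, f@B3}

Merge at B0 (entry node, so the boundary value {} is joined with the incoming edge(s)): IN[B0] = {} ⊔ OUT[B1] ⊔ OUT[B3] = {a@B0, a@B2, b@B0, b@B3, c@B1, c@B2, d@B1, e@B2, f@B3}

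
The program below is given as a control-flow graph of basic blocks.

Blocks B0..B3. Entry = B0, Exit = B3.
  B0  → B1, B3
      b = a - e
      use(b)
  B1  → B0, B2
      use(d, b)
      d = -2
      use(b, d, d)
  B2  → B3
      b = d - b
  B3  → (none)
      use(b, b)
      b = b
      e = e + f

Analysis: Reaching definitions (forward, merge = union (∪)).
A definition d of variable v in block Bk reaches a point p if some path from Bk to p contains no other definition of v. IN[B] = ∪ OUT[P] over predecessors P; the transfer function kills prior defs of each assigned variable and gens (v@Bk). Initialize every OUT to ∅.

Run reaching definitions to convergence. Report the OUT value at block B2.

Fixpoint table:
  B0:   IN={b@B0, d@B1}   OUT={b@B0, d@B1}
  B1:   IN={b@B0, d@B1}   OUT={b@B0, d@B1}
  B2:   IN={b@B0, d@B1}   OUT={b@B2, d@B1}
  B3:   IN={b@B0, b@B2, d@B1}   OUT={b@B3, d@B1, e@B3}

Merge at B2: IN[B2] = OUT[B1] = {b@B0, d@B1}
Applying B2's transfer function to that IN value gives OUT[B2] (row B2 above).

Answer: {b@B2, d@B1}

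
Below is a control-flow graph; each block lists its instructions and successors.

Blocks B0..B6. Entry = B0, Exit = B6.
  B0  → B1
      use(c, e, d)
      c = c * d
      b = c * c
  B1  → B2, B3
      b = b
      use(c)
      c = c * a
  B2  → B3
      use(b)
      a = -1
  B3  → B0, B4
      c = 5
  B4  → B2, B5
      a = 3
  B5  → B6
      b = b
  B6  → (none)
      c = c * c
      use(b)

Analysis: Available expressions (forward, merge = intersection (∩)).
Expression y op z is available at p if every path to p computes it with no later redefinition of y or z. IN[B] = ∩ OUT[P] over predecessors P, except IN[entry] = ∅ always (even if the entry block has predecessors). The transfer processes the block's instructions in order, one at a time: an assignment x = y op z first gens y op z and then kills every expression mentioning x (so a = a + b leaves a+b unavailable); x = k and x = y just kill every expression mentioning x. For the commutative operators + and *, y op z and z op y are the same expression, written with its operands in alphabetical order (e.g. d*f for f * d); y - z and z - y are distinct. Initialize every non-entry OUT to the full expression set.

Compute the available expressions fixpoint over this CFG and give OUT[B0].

Answer: {c*c}

Derivation:
Fixpoint table:
  B0:  IN={}  OUT={c*c}
  B1:  IN={c*c}  OUT={}
  B2:  IN={}  OUT={}
  B3:  IN={}  OUT={}
  B4:  IN={}  OUT={}
  B5:  IN={}  OUT={}
  B6:  IN={}  OUT={}

Merge at B0 (entry node, so the boundary value {} is joined with the incoming edge(s)): IN[B0] = {} ∩ OUT[B3] = {}
Applying B0's transfer function to that IN value gives OUT[B0] (row B0 above).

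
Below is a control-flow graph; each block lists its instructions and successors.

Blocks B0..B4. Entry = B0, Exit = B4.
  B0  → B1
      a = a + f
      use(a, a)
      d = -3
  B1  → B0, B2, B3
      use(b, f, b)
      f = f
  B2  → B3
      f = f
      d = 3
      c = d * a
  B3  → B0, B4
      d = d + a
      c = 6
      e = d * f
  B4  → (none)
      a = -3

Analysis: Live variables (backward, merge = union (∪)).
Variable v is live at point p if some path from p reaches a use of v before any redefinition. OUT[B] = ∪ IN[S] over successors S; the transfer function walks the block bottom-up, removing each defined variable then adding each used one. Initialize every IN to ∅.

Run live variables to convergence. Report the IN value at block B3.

Answer: {a, b, d, f}

Working:
Converged values:
  B0: | IN={a, b, f} | OUT={a, b, d, f}
  B1: | IN={a, b, d, f} | OUT={a, b, d, f}
  B2: | IN={a, b, f} | OUT={a, b, d, f}
  B3: | IN={a, b, d, f} | OUT={a, b, f}
  B4: | IN={} | OUT={}

Merge at B3: OUT[B3] = IN[B0] ⊔ IN[B4] = {a, b, f}
Applying B3's transfer function to that OUT value gives IN[B3] (row B3 above).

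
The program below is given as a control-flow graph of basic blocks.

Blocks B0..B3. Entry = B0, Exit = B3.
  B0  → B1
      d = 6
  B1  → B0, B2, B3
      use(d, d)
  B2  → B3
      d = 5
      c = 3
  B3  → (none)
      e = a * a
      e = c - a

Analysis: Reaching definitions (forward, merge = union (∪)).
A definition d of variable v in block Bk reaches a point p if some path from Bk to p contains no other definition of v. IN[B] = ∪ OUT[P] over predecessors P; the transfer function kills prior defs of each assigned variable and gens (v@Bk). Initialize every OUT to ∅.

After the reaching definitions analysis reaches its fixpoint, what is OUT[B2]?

Answer: {c@B2, d@B2}

Working:
Converged values:
  B0:  IN={d@B0}  OUT={d@B0}
  B1:  IN={d@B0}  OUT={d@B0}
  B2:  IN={d@B0}  OUT={c@B2, d@B2}
  B3:  IN={c@B2, d@B0, d@B2}  OUT={c@B2, d@B0, d@B2, e@B3}

Merge at B2: IN[B2] = OUT[B1] = {d@B0}
Applying B2's transfer function to that IN value gives OUT[B2] (row B2 above).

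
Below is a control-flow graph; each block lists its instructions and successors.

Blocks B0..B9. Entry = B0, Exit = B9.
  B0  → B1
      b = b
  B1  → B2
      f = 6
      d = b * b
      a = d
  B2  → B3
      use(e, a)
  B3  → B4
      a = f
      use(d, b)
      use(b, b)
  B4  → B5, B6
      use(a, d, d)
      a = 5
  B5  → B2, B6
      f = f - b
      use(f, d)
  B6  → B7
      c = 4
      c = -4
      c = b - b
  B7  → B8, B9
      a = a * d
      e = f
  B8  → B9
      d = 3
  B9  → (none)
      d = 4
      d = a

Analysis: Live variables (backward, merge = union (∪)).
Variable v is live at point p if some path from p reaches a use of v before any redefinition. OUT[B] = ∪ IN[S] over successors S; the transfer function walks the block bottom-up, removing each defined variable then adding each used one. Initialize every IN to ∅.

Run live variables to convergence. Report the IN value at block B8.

Converged values:
  B0:   IN={b, e}   OUT={b, e}
  B1:   IN={b, e}   OUT={a, b, d, e, f}
  B2:   IN={a, b, d, e, f}   OUT={b, d, e, f}
  B3:   IN={b, d, e, f}   OUT={a, b, d, e, f}
  B4:   IN={a, b, d, e, f}   OUT={a, b, d, e, f}
  B5:   IN={a, b, d, e, f}   OUT={a, b, d, e, f}
  B6:   IN={a, b, d, f}   OUT={a, d, f}
  B7:   IN={a, d, f}   OUT={a}
  B8:   IN={a}   OUT={a}
  B9:   IN={a}   OUT={}

Merge at B8: OUT[B8] = IN[B9] = {a}
Applying B8's transfer function to that OUT value gives IN[B8] (row B8 above).

Answer: {a}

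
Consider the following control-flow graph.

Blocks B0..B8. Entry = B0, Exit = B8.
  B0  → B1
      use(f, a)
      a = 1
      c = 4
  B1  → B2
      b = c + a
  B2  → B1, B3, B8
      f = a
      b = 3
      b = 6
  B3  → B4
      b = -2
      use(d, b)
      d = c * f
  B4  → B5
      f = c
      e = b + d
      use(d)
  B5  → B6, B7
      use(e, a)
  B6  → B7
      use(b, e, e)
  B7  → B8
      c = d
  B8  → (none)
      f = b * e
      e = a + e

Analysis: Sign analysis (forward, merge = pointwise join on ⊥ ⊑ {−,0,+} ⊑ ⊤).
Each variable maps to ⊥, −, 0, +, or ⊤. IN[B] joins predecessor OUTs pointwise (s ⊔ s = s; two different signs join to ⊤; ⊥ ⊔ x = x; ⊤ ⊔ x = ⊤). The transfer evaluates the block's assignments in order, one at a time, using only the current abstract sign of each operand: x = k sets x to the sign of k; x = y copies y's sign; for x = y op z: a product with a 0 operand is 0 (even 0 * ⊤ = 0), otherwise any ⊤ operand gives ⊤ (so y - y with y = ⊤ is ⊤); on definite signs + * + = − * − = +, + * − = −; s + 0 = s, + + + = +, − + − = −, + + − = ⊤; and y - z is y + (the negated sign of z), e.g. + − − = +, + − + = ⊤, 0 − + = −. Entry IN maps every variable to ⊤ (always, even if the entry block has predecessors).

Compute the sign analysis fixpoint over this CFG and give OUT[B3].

Converged values:
  B0:  IN=(all ⊤)  OUT={a:+, c:+; rest ⊤}
  B1:  IN={a:+, c:+; rest ⊤}  OUT={a:+, b:+, c:+; rest ⊤}
  B2:  IN={a:+, b:+, c:+; rest ⊤}  OUT={a:+, b:+, c:+, f:+; rest ⊤}
  B3:  IN={a:+, b:+, c:+, f:+; rest ⊤}  OUT={a:+, b:-, c:+, d:+, f:+; rest ⊤}
  B4:  IN={a:+, b:-, c:+, d:+, f:+; rest ⊤}  OUT={a:+, b:-, c:+, d:+, f:+; rest ⊤}
  B5:  IN={a:+, b:-, c:+, d:+, f:+; rest ⊤}  OUT={a:+, b:-, c:+, d:+, f:+; rest ⊤}
  B6:  IN={a:+, b:-, c:+, d:+, f:+; rest ⊤}  OUT={a:+, b:-, c:+, d:+, f:+; rest ⊤}
  B7:  IN={a:+, b:-, c:+, d:+, f:+; rest ⊤}  OUT={a:+, b:-, c:+, d:+, f:+; rest ⊤}
  B8:  IN={a:+, c:+, f:+; rest ⊤}  OUT={a:+, c:+; rest ⊤}

Merge at B3: IN[B3] = OUT[B2] = {a: +, b: +, c: +, d: ⊤, e: ⊤, f: +}
Applying B3's transfer function to that IN value gives OUT[B3] (row B3 above).

Answer: {a: +, b: -, c: +, d: +, e: ⊤, f: +}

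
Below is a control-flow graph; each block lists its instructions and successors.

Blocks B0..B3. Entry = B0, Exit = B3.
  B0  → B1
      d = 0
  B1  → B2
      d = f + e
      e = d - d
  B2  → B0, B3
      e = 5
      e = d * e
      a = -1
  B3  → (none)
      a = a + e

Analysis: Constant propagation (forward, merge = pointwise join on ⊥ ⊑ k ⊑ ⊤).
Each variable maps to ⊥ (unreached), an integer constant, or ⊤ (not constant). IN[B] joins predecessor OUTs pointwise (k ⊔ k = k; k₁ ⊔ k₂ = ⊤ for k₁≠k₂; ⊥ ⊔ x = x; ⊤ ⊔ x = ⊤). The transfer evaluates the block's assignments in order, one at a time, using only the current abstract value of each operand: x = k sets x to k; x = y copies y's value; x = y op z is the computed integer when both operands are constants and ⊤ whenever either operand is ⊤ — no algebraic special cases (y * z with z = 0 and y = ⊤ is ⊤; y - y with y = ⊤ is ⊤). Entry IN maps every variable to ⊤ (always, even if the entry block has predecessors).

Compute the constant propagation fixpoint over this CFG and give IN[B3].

Answer: {a: -1, b: ⊤, c: ⊤, d: ⊤, e: ⊤, f: ⊤}

Working:
Converged values:
  B0:   IN=(all ⊤)   OUT={d:0; rest ⊤}
  B1:   IN={d:0; rest ⊤}   OUT=(all ⊤)
  B2:   IN=(all ⊤)   OUT={a:-1; rest ⊤}
  B3:   IN={a:-1; rest ⊤}   OUT=(all ⊤)

Merge at B3: IN[B3] = OUT[B2] = {a: -1, b: ⊤, c: ⊤, d: ⊤, e: ⊤, f: ⊤}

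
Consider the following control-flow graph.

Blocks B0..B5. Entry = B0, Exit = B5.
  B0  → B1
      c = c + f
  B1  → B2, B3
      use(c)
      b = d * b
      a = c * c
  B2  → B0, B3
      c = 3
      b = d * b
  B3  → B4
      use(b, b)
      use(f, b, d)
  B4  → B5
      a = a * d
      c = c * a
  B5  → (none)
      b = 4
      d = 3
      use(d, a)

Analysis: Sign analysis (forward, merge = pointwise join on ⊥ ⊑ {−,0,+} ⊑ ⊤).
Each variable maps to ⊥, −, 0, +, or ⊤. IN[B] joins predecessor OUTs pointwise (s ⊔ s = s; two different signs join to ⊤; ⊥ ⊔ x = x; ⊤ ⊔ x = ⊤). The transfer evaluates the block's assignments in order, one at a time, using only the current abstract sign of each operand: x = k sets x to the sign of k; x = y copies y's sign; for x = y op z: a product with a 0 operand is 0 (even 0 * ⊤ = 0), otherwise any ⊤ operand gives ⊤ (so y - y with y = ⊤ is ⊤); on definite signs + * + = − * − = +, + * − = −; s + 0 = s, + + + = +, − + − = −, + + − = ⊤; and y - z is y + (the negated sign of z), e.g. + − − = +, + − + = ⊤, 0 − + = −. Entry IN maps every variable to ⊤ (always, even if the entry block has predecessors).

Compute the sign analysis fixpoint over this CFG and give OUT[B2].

Answer: {a: ⊤, b: ⊤, c: +, d: ⊤, e: ⊤, f: ⊤}

Working:
Fixpoint table:
  B0:  IN=(all ⊤)  OUT=(all ⊤)
  B1:  IN=(all ⊤)  OUT=(all ⊤)
  B2:  IN=(all ⊤)  OUT={c:+; rest ⊤}
  B3:  IN=(all ⊤)  OUT=(all ⊤)
  B4:  IN=(all ⊤)  OUT=(all ⊤)
  B5:  IN=(all ⊤)  OUT={b:+, d:+; rest ⊤}

Merge at B2: IN[B2] = OUT[B1] = {a: ⊤, b: ⊤, c: ⊤, d: ⊤, e: ⊤, f: ⊤}
Applying B2's transfer function to that IN value gives OUT[B2] (row B2 above).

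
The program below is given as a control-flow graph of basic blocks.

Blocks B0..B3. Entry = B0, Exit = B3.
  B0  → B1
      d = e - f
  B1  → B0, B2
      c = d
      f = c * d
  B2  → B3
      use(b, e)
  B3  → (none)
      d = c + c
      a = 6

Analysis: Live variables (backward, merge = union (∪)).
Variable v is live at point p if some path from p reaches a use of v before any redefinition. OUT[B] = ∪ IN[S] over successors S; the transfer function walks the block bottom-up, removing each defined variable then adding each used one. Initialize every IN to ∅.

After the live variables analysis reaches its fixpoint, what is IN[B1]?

Answer: {b, d, e}

Derivation:
Fixpoint table:
  B0:  IN={b, e, f}  OUT={b, d, e}
  B1:  IN={b, d, e}  OUT={b, c, e, f}
  B2:  IN={b, c, e}  OUT={c}
  B3:  IN={c}  OUT={}

Merge at B1: OUT[B1] = IN[B0] ⊔ IN[B2] = {b, c, e, f}
Applying B1's transfer function to that OUT value gives IN[B1] (row B1 above).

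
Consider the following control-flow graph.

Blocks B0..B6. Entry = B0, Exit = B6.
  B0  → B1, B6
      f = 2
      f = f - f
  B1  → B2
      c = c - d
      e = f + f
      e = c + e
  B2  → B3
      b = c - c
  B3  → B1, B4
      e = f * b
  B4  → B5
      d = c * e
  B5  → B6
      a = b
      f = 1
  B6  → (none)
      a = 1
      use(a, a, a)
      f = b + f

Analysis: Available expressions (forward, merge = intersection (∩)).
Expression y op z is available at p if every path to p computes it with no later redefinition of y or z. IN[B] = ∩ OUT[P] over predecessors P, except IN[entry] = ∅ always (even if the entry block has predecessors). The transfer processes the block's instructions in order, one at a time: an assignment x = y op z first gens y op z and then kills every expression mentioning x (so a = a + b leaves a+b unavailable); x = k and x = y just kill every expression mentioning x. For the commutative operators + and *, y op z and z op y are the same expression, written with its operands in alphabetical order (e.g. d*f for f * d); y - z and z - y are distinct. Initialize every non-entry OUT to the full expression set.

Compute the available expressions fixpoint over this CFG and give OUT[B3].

Answer: {b*f, c-c, f+f}

Working:
Per-block solution:
  B0:   IN={}   OUT={}
  B1:   IN={}   OUT={f+f}
  B2:   IN={f+f}   OUT={c-c, f+f}
  B3:   IN={c-c, f+f}   OUT={b*f, c-c, f+f}
  B4:   IN={b*f, c-c, f+f}   OUT={b*f, c*e, c-c, f+f}
  B5:   IN={b*f, c*e, c-c, f+f}   OUT={c*e, c-c}
  B6:   IN={}   OUT={}

Merge at B3: IN[B3] = OUT[B2] = {c-c, f+f}
Applying B3's transfer function to that IN value gives OUT[B3] (row B3 above).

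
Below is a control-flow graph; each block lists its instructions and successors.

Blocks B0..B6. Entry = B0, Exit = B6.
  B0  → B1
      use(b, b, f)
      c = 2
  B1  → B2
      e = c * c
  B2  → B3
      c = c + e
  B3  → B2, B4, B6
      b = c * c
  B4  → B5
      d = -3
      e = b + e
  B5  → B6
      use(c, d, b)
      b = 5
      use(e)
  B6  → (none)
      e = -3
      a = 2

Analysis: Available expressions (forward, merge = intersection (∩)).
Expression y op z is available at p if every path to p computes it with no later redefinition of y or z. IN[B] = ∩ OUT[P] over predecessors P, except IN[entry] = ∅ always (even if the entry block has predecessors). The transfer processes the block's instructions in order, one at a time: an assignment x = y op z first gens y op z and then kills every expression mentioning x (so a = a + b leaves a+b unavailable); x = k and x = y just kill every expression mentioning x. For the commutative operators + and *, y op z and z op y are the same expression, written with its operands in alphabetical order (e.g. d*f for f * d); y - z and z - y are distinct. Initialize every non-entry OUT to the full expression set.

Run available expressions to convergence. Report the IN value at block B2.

Answer: {c*c}

Working:
Converged values:
  B0:  IN={}  OUT={}
  B1:  IN={}  OUT={c*c}
  B2:  IN={c*c}  OUT={}
  B3:  IN={}  OUT={c*c}
  B4:  IN={c*c}  OUT={c*c}
  B5:  IN={c*c}  OUT={c*c}
  B6:  IN={c*c}  OUT={c*c}

Merge at B2: IN[B2] = OUT[B1] ∩ OUT[B3] = {c*c}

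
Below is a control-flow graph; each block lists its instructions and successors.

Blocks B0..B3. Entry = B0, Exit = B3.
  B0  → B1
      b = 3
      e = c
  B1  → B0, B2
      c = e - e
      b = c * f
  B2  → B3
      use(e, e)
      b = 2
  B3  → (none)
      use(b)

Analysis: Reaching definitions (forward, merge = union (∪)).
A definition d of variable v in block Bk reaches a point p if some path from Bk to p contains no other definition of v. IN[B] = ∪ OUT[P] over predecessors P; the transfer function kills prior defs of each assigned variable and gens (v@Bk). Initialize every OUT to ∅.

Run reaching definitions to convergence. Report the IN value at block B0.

Fixpoint table:
  B0: | IN={b@B1, c@B1, e@B0} | OUT={b@B0, c@B1, e@B0}
  B1: | IN={b@B0, c@B1, e@B0} | OUT={b@B1, c@B1, e@B0}
  B2: | IN={b@B1, c@B1, e@B0} | OUT={b@B2, c@B1, e@B0}
  B3: | IN={b@B2, c@B1, e@B0} | OUT={b@B2, c@B1, e@B0}

Merge at B0 (entry node, so the boundary value {} is joined with the incoming edge(s)): IN[B0] = {} ⊔ OUT[B1] = {b@B1, c@B1, e@B0}

Answer: {b@B1, c@B1, e@B0}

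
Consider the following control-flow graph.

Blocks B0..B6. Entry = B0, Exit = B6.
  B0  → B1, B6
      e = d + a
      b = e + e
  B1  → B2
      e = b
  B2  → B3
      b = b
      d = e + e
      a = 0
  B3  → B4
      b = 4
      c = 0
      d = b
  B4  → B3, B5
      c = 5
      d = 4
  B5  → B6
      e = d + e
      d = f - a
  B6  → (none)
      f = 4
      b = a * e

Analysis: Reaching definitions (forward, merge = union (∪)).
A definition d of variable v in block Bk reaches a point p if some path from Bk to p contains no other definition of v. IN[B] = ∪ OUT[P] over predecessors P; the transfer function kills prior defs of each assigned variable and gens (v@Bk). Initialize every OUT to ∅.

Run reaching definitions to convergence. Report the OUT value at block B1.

Fixpoint table:
  B0:  IN={}  OUT={b@B0, e@B0}
  B1:  IN={b@B0, e@B0}  OUT={b@B0, e@B1}
  B2:  IN={b@B0, e@B1}  OUT={a@B2, b@B2, d@B2, e@B1}
  B3:  IN={a@B2, b@B2, b@B3, c@B4, d@B2, d@B4, e@B1}  OUT={a@B2, b@B3, c@B3, d@B3, e@B1}
  B4:  IN={a@B2, b@B3, c@B3, d@B3, e@B1}  OUT={a@B2, b@B3, c@B4, d@B4, e@B1}
  B5:  IN={a@B2, b@B3, c@B4, d@B4, e@B1}  OUT={a@B2, b@B3, c@B4, d@B5, e@B5}
  B6:  IN={a@B2, b@B0, b@B3, c@B4, d@B5, e@B0, e@B5}  OUT={a@B2, b@B6, c@B4, d@B5, e@B0, e@B5, f@B6}

Merge at B1: IN[B1] = OUT[B0] = {b@B0, e@B0}
Applying B1's transfer function to that IN value gives OUT[B1] (row B1 above).

Answer: {b@B0, e@B1}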